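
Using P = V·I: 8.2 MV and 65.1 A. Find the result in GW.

8.2 × 10⁶ × 65.1 = 533.82 × 10⁶ W

0.53382 GW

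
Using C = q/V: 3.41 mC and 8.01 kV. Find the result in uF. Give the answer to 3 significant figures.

0.426 uF

(3.41 × 10⁻³) / (8.01 × 10³) = 0.42572 × 10⁻⁶ F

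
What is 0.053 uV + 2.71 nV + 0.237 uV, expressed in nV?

In nV:
  0.053 uV = 0.053e3 nV = 53
  2.71 nV → 2.71
  0.237 uV = 0.237e3 nV = 237
Sum: 53 + 2.71 + 237 = 292.71

292.71 nV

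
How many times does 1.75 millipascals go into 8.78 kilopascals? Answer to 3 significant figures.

(8.78 × 10³) / (1.75 × 10⁻³) = 5.017 × 10⁶

5020000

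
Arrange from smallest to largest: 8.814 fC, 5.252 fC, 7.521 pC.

5.252 fC < 8.814 fC < 7.521 pC

8.814 fC = 0.000000000000008814 C
5.252 fC = 0.000000000000005252 C
7.521 pC = 0.000000000007521 C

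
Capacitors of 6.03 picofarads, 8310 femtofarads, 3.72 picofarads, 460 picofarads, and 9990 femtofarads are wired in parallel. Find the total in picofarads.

488.05 picofarads

In picofarads:
  6.03 picofarads → 6.03
  8310 femtofarads = 8310e-3 picofarads = 8.31
  3.72 picofarads → 3.72
  460 picofarads → 460
  9990 femtofarads = 9990e-3 picofarads = 9.99
Sum: 6.03 + 8.31 + 3.72 + 460 + 9.99 = 488.05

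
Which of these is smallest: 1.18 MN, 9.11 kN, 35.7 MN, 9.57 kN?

9.11 kN

1.18 MN = 1180000 N
9.11 kN = 9110 N
35.7 MN = 35700000 N
9.57 kN = 9570 N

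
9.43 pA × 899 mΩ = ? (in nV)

0.00847757 nV

9.43 × 10⁻¹² × 899 × 10⁻³ = 8477.57 × 10⁻¹⁵ V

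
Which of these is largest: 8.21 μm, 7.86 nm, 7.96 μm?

8.21 μm = 0.00000821 m
7.86 nm = 0.00000000786 m
7.96 μm = 0.00000796 m

8.21 μm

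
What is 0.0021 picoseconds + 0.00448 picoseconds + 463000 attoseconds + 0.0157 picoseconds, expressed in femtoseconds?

485.28 femtoseconds

In femtoseconds:
  0.0021 picoseconds = 0.0021 × 10^3 femtoseconds = 2.1
  0.00448 picoseconds = 0.00448 × 10^3 femtoseconds = 4.48
  463000 attoseconds = 463000 × 10^-3 femtoseconds = 463
  0.0157 picoseconds = 0.0157 × 10^3 femtoseconds = 15.7
Sum: 2.1 + 4.48 + 463 + 15.7 = 485.28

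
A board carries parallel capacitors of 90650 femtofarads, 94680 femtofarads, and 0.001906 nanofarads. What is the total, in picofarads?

In picofarads:
  90650 femtofarads = 90650 × 10^-3 picofarads = 90.65
  94680 femtofarads = 94680 × 10^-3 picofarads = 94.68
  0.001906 nanofarads = 0.001906 × 10^3 picofarads = 1.906
Sum: 90.65 + 94.68 + 1.906 = 187.236

187.236 picofarads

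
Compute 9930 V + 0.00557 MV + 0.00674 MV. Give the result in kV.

22.24 kV

In kV:
  9930 V = 9930 × 10^-3 kV = 9.93
  0.00557 MV = 0.00557 × 10^3 kV = 5.57
  0.00674 MV = 0.00674 × 10^3 kV = 6.74
Sum: 9.93 + 5.57 + 6.74 = 22.24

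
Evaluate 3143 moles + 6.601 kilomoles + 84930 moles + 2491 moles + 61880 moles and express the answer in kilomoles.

In kilomoles:
  3143 moles = 3143 × 10⁻³ kilomoles = 3.143
  6.601 kilomoles → 6.601
  84930 moles = 84930 × 10⁻³ kilomoles = 84.93
  2491 moles = 2491 × 10⁻³ kilomoles = 2.491
  61880 moles = 61880 × 10⁻³ kilomoles = 61.88
Sum: 3.143 + 6.601 + 84.93 + 2.491 + 61.88 = 159.045

159.045 kilomoles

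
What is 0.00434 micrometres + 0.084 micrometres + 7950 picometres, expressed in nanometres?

In nanometres:
  0.00434 micrometres = 0.00434 × 10^3 nanometres = 4.34
  0.084 micrometres = 0.084 × 10^3 nanometres = 84
  7950 picometres = 7950 × 10^-3 nanometres = 7.95
Sum: 4.34 + 84 + 7.95 = 96.29

96.29 nanometres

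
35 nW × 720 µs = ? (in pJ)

35e-9 × 720e-6 = 25200e-15 J

25.2 pJ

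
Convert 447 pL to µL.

pico = 10^-12, micro = 10^-6; factor is 10^-6.
447 × 10^-6 = 0.000447

0.000447 µL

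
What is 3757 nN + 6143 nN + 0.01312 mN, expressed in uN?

In uN:
  3757 nN = 3757e-3 uN = 3.757
  6143 nN = 6143e-3 uN = 6.143
  0.01312 mN = 0.01312e3 uN = 13.12
Sum: 3.757 + 6.143 + 13.12 = 23.02

23.02 uN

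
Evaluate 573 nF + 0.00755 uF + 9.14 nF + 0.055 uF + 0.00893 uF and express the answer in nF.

In nF:
  573 nF → 573
  0.00755 uF = 0.00755 × 10^3 nF = 7.55
  9.14 nF → 9.14
  0.055 uF = 0.055 × 10^3 nF = 55
  0.00893 uF = 0.00893 × 10^3 nF = 8.93
Sum: 573 + 7.55 + 9.14 + 55 + 8.93 = 653.62

653.62 nF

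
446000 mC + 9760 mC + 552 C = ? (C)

In C:
  446000 mC = 446000 × 10⁻³ C = 446
  9760 mC = 9760 × 10⁻³ C = 9.76
  552 C → 552
Sum: 446 + 9.76 + 552 = 1007.76

1007.76 C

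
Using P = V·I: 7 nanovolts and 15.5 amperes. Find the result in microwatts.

7 × 10⁻⁹ × 15.5 = 108.5 × 10⁻⁹ W

0.1085 microwatts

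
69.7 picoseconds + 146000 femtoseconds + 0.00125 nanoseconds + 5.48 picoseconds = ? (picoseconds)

222.43 picoseconds

In picoseconds:
  69.7 picoseconds → 69.7
  146000 femtoseconds = 146000 × 10^-3 picoseconds = 146
  0.00125 nanoseconds = 0.00125 × 10^3 picoseconds = 1.25
  5.48 picoseconds → 5.48
Sum: 69.7 + 146 + 1.25 + 5.48 = 222.43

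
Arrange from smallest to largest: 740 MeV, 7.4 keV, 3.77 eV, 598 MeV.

740 MeV = 740000000 eV
7.4 keV = 7400 eV
3.77 eV = 3.77 eV
598 MeV = 598000000 eV

3.77 eV < 7.4 keV < 598 MeV < 740 MeV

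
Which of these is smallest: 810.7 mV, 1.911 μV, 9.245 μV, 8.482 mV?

810.7 mV = 0.8107 V
1.911 μV = 0.000001911 V
9.245 μV = 0.000009245 V
8.482 mV = 0.008482 V

1.911 μV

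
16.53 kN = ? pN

16530000000000000 pN

kilo = 10^3, pico = 10^-12; factor is 10^15.
16.53 × 10^15 = 16530000000000000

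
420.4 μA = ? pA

micro = 10⁻⁶, pico = 10⁻¹²; factor is 10⁶.
420.4 × 10⁶ = 420400000

420400000 pA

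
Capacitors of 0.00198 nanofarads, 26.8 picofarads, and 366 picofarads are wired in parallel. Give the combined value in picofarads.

In picofarads:
  0.00198 nanofarads = 0.00198 × 10³ picofarads = 1.98
  26.8 picofarads → 26.8
  366 picofarads → 366
Sum: 1.98 + 26.8 + 366 = 394.78

394.78 picofarads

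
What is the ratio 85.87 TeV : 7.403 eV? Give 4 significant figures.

11600000000000

(85.87e12) / (7.403) = 11.599e12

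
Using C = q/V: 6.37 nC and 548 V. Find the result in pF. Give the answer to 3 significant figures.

11.6 pF

(6.37 × 10⁻⁹) / (548) = 0.011624 × 10⁻⁹ F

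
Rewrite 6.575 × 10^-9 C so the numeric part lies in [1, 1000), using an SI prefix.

= 6.575 × 10^-9 C; 10^-9 is nano.

6.575 nC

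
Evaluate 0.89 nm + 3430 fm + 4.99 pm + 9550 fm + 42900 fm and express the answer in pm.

In pm:
  0.89 nm = 0.89 × 10³ pm = 890
  3430 fm = 3430 × 10⁻³ pm = 3.43
  4.99 pm → 4.99
  9550 fm = 9550 × 10⁻³ pm = 9.55
  42900 fm = 42900 × 10⁻³ pm = 42.9
Sum: 890 + 3.43 + 4.99 + 9.55 + 42.9 = 950.87

950.87 pm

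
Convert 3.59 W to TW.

(no prefix) = 10^0, tera = 10^12; factor is 10^-12.
3.59 × 10^-12 = 0.00000000000359

0.00000000000359 TW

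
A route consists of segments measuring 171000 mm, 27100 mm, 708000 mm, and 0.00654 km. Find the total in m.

In m:
  171000 mm = 171000 × 10^-3 m = 171
  27100 mm = 27100 × 10^-3 m = 27.1
  708000 mm = 708000 × 10^-3 m = 708
  0.00654 km = 0.00654 × 10^3 m = 6.54
Sum: 171 + 27.1 + 708 + 6.54 = 912.64

912.64 m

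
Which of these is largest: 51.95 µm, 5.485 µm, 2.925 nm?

51.95 µm = 0.00005195 m
5.485 µm = 0.000005485 m
2.925 nm = 0.000000002925 m

51.95 µm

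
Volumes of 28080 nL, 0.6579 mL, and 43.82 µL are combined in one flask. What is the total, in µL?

729.8 µL

In µL:
  28080 nL = 28080 × 10⁻³ µL = 28.08
  0.6579 mL = 0.6579 × 10³ µL = 657.9
  43.82 µL → 43.82
Sum: 28.08 + 657.9 + 43.82 = 729.8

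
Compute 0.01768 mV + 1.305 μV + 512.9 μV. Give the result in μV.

In μV:
  0.01768 mV = 0.01768 × 10^3 μV = 17.68
  1.305 μV → 1.305
  512.9 μV → 512.9
Sum: 17.68 + 1.305 + 512.9 = 531.885

531.885 μV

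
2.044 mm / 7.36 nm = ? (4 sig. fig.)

277700

(2.044e-3) / (7.36e-9) = 0.27772e6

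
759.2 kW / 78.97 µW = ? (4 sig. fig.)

(759.2e3) / (78.97e-6) = 9.6138e9

9614000000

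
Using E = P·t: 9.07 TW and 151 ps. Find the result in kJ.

9.07 × 10^12 × 151 × 10^-12 = 1369.57 J

1.36957 kJ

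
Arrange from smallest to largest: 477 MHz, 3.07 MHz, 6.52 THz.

477 MHz = 477000000 Hz
3.07 MHz = 3070000 Hz
6.52 THz = 6520000000000 Hz

3.07 MHz < 477 MHz < 6.52 THz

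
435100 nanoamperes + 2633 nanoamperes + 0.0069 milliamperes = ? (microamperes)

444.633 microamperes

In microamperes:
  435100 nanoamperes = 435100 × 10⁻³ microamperes = 435.1
  2633 nanoamperes = 2633 × 10⁻³ microamperes = 2.633
  0.0069 milliamperes = 0.0069 × 10³ microamperes = 6.9
Sum: 435.1 + 2.633 + 6.9 = 444.633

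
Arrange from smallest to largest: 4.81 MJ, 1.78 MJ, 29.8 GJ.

1.78 MJ < 4.81 MJ < 29.8 GJ

4.81 MJ = 4810000 J
1.78 MJ = 1780000 J
29.8 GJ = 29800000000 J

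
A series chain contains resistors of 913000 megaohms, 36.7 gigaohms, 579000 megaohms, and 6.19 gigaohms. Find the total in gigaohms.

In gigaohms:
  913000 megaohms = 913000 × 10^-3 gigaohms = 913
  36.7 gigaohms → 36.7
  579000 megaohms = 579000 × 10^-3 gigaohms = 579
  6.19 gigaohms → 6.19
Sum: 913 + 36.7 + 579 + 6.19 = 1534.89

1534.89 gigaohms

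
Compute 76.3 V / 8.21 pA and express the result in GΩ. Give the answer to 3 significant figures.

9290 GΩ

(76.3) / (8.21 × 10^-12) = 9.2935 × 10^12 Ω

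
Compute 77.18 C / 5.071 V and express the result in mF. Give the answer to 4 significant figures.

(77.18) / (5.071) = 15.2199 F

15220 mF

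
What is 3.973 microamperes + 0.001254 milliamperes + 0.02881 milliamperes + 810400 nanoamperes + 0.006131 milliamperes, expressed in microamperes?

In microamperes:
  3.973 microamperes → 3.973
  0.001254 milliamperes = 0.001254e3 microamperes = 1.254
  0.02881 milliamperes = 0.02881e3 microamperes = 28.81
  810400 nanoamperes = 810400e-3 microamperes = 810.4
  0.006131 milliamperes = 0.006131e3 microamperes = 6.131
Sum: 3.973 + 1.254 + 28.81 + 810.4 + 6.131 = 850.568

850.568 microamperes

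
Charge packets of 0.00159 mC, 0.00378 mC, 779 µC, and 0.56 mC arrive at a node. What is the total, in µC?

1344.37 µC

In µC:
  0.00159 mC = 0.00159 × 10³ µC = 1.59
  0.00378 mC = 0.00378 × 10³ µC = 3.78
  779 µC → 779
  0.56 mC = 0.56 × 10³ µC = 560
Sum: 1.59 + 3.78 + 779 + 560 = 1344.37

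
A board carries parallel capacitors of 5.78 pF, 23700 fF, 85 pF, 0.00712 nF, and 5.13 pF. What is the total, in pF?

In pF:
  5.78 pF → 5.78
  23700 fF = 23700 × 10⁻³ pF = 23.7
  85 pF → 85
  0.00712 nF = 0.00712 × 10³ pF = 7.12
  5.13 pF → 5.13
Sum: 5.78 + 23.7 + 85 + 7.12 + 5.13 = 126.73

126.73 pF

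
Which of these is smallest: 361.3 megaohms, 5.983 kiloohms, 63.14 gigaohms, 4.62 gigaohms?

5.983 kiloohms

361.3 megaohms = 361300000 ohms
5.983 kiloohms = 5983 ohms
63.14 gigaohms = 63140000000 ohms
4.62 gigaohms = 4620000000 ohms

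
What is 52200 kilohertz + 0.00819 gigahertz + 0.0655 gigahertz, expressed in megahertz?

125.89 megahertz

In megahertz:
  52200 kilohertz = 52200e-3 megahertz = 52.2
  0.00819 gigahertz = 0.00819e3 megahertz = 8.19
  0.0655 gigahertz = 0.0655e3 megahertz = 65.5
Sum: 52.2 + 8.19 + 65.5 = 125.89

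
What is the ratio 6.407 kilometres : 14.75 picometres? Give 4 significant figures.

434400000000000

(6.407e3) / (14.75e-12) = 0.43437e15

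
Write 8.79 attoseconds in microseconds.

0.00000000000879 microseconds

atto = 10⁻¹⁸, micro = 10⁻⁶; factor is 10⁻¹².
8.79 × 10⁻¹² = 0.00000000000879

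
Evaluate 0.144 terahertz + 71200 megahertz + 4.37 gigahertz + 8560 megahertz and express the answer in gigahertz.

228.13 gigahertz

In gigahertz:
  0.144 terahertz = 0.144 × 10³ gigahertz = 144
  71200 megahertz = 71200 × 10⁻³ gigahertz = 71.2
  4.37 gigahertz → 4.37
  8560 megahertz = 8560 × 10⁻³ gigahertz = 8.56
Sum: 144 + 71.2 + 4.37 + 8.56 = 228.13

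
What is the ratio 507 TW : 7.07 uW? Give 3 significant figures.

71700000000000000000

(507 × 10^12) / (7.07 × 10^-6) = 71.71 × 10^18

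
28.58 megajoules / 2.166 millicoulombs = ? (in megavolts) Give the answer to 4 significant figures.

(28.58e6) / (2.166e-3) = 13.1948e9 V

13190 megavolts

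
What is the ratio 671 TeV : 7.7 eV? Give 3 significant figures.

87100000000000

(671 × 10^12) / (7.7) = 87.14 × 10^12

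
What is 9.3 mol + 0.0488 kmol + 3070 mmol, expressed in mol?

61.17 mol

In mol:
  9.3 mol → 9.3
  0.0488 kmol = 0.0488 × 10³ mol = 48.8
  3070 mmol = 3070 × 10⁻³ mol = 3.07
Sum: 9.3 + 48.8 + 3.07 = 61.17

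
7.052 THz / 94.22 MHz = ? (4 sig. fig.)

74850

(7.052 × 10^12) / (94.22 × 10^6) = 0.074846 × 10^6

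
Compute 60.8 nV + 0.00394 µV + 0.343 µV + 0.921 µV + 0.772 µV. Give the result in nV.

2100.74 nV

In nV:
  60.8 nV → 60.8
  0.00394 µV = 0.00394 × 10³ nV = 3.94
  0.343 µV = 0.343 × 10³ nV = 343
  0.921 µV = 0.921 × 10³ nV = 921
  0.772 µV = 0.772 × 10³ nV = 772
Sum: 60.8 + 3.94 + 343 + 921 + 772 = 2100.74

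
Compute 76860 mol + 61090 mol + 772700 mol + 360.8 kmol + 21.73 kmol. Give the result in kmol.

1293.18 kmol

In kmol:
  76860 mol = 76860 × 10^-3 kmol = 76.86
  61090 mol = 61090 × 10^-3 kmol = 61.09
  772700 mol = 772700 × 10^-3 kmol = 772.7
  360.8 kmol → 360.8
  21.73 kmol → 21.73
Sum: 76.86 + 61.09 + 772.7 + 360.8 + 21.73 = 1293.18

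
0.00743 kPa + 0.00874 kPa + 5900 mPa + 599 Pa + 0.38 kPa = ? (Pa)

In Pa:
  0.00743 kPa = 0.00743e3 Pa = 7.43
  0.00874 kPa = 0.00874e3 Pa = 8.74
  5900 mPa = 5900e-3 Pa = 5.9
  599 Pa → 599
  0.38 kPa = 0.38e3 Pa = 380
Sum: 7.43 + 8.74 + 5.9 + 599 + 380 = 1001.07

1001.07 Pa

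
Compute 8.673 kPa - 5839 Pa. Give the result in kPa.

In kPa:
  8.673 kPa → 8.673
  5839 Pa = 5839 × 10⁻³ kPa = 5.839
Difference: 8.673 - 5.839 = 2.834

2.834 kPa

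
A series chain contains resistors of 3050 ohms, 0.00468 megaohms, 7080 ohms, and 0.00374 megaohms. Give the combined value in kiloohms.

In kiloohms:
  3050 ohms = 3050 × 10⁻³ kiloohms = 3.05
  0.00468 megaohms = 0.00468 × 10³ kiloohms = 4.68
  7080 ohms = 7080 × 10⁻³ kiloohms = 7.08
  0.00374 megaohms = 0.00374 × 10³ kiloohms = 3.74
Sum: 3.05 + 4.68 + 7.08 + 3.74 = 18.55

18.55 kiloohms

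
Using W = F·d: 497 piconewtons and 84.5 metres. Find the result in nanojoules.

497 × 10⁻¹² × 84.5 = 41996.5 × 10⁻¹² J

41.9965 nanojoules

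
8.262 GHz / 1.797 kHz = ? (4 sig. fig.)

4598000

(8.262 × 10⁹) / (1.797 × 10³) = 4.5977 × 10⁶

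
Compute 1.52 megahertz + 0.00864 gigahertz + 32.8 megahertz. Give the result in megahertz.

In megahertz:
  1.52 megahertz → 1.52
  0.00864 gigahertz = 0.00864 × 10^3 megahertz = 8.64
  32.8 megahertz → 32.8
Sum: 1.52 + 8.64 + 32.8 = 42.96

42.96 megahertz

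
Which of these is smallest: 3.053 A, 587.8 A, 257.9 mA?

3.053 A = 3.053 A
587.8 A = 587.8 A
257.9 mA = 0.2579 A

257.9 mA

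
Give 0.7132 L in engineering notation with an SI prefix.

= 713.2 × 10⁻³ L; 10⁻³ is milli.

713.2 mL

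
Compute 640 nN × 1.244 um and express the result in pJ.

640e-9 × 1.244e-6 = 796.16e-15 J

0.79616 pJ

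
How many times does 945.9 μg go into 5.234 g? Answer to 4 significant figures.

5533

(5.234) / (945.9 × 10⁻⁶) = 0.0055334 × 10⁶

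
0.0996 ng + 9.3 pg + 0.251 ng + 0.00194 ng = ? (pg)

In pg:
  0.0996 ng = 0.0996 × 10³ pg = 99.6
  9.3 pg → 9.3
  0.251 ng = 0.251 × 10³ pg = 251
  0.00194 ng = 0.00194 × 10³ pg = 1.94
Sum: 99.6 + 9.3 + 251 + 1.94 = 361.84

361.84 pg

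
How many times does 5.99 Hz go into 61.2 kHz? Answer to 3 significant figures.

(61.2 × 10³) / (5.99) = 10.22 × 10³

10200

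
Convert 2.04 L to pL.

(no prefix) = 10^0, pico = 10^-12; factor is 10^12.
2.04 × 10^12 = 2040000000000

2040000000000 pL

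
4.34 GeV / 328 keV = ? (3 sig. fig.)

13200

(4.34 × 10⁹) / (328 × 10³) = 0.01323 × 10⁶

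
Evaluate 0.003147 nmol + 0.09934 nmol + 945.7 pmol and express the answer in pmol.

1048.187 pmol

In pmol:
  0.003147 nmol = 0.003147e3 pmol = 3.147
  0.09934 nmol = 0.09934e3 pmol = 99.34
  945.7 pmol → 945.7
Sum: 3.147 + 99.34 + 945.7 = 1048.187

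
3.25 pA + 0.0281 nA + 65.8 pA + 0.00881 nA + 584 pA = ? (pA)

In pA:
  3.25 pA → 3.25
  0.0281 nA = 0.0281e3 pA = 28.1
  65.8 pA → 65.8
  0.00881 nA = 0.00881e3 pA = 8.81
  584 pA → 584
Sum: 3.25 + 28.1 + 65.8 + 8.81 + 584 = 689.96

689.96 pA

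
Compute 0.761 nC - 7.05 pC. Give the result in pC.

753.95 pC

In pC:
  0.761 nC = 0.761 × 10³ pC = 761
  7.05 pC → 7.05
Difference: 761 - 7.05 = 753.95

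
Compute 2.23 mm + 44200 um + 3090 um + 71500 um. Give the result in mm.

121.02 mm

In mm:
  2.23 mm → 2.23
  44200 um = 44200 × 10^-3 mm = 44.2
  3090 um = 3090 × 10^-3 mm = 3.09
  71500 um = 71500 × 10^-3 mm = 71.5
Sum: 2.23 + 44.2 + 3.09 + 71.5 = 121.02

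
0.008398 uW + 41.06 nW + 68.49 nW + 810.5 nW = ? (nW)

928.448 nW

In nW:
  0.008398 uW = 0.008398e3 nW = 8.398
  41.06 nW → 41.06
  68.49 nW → 68.49
  810.5 nW → 810.5
Sum: 8.398 + 41.06 + 68.49 + 810.5 = 928.448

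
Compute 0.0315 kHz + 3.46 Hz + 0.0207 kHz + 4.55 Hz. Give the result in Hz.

In Hz:
  0.0315 kHz = 0.0315 × 10³ Hz = 31.5
  3.46 Hz → 3.46
  0.0207 kHz = 0.0207 × 10³ Hz = 20.7
  4.55 Hz → 4.55
Sum: 31.5 + 3.46 + 20.7 + 4.55 = 60.21

60.21 Hz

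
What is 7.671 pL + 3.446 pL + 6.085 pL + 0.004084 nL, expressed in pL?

21.286 pL

In pL:
  7.671 pL → 7.671
  3.446 pL → 3.446
  6.085 pL → 6.085
  0.004084 nL = 0.004084e3 pL = 4.084
Sum: 7.671 + 3.446 + 6.085 + 4.084 = 21.286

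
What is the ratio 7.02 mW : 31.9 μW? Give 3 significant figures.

(7.02 × 10^-3) / (31.9 × 10^-6) = 0.2201 × 10^3

220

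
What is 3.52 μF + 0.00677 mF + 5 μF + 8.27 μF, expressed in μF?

23.56 μF

In μF:
  3.52 μF → 3.52
  0.00677 mF = 0.00677e3 μF = 6.77
  5 μF → 5
  8.27 μF → 8.27
Sum: 3.52 + 6.77 + 5 + 8.27 = 23.56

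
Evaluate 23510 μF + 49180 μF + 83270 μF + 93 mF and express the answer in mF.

248.96 mF

In mF:
  23510 μF = 23510 × 10^-3 mF = 23.51
  49180 μF = 49180 × 10^-3 mF = 49.18
  83270 μF = 83270 × 10^-3 mF = 83.27
  93 mF → 93
Sum: 23.51 + 49.18 + 83.27 + 93 = 248.96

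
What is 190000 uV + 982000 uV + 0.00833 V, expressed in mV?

In mV:
  190000 uV = 190000 × 10^-3 mV = 190
  982000 uV = 982000 × 10^-3 mV = 982
  0.00833 V = 0.00833 × 10^3 mV = 8.33
Sum: 190 + 982 + 8.33 = 1180.33

1180.33 mV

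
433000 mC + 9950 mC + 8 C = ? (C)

450.95 C

In C:
  433000 mC = 433000 × 10⁻³ C = 433
  9950 mC = 9950 × 10⁻³ C = 9.95
  8 C → 8
Sum: 433 + 9.95 + 8 = 450.95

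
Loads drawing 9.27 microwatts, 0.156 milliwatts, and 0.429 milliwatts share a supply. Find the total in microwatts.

In microwatts:
  9.27 microwatts → 9.27
  0.156 milliwatts = 0.156 × 10^3 microwatts = 156
  0.429 milliwatts = 0.429 × 10^3 microwatts = 429
Sum: 9.27 + 156 + 429 = 594.27

594.27 microwatts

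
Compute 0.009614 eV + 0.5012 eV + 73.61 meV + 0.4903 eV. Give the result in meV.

In meV:
  0.009614 eV = 0.009614 × 10³ meV = 9.614
  0.5012 eV = 0.5012 × 10³ meV = 501.2
  73.61 meV → 73.61
  0.4903 eV = 0.4903 × 10³ meV = 490.3
Sum: 9.614 + 501.2 + 73.61 + 490.3 = 1074.724

1074.724 meV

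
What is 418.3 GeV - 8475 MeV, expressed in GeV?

409.825 GeV

In GeV:
  418.3 GeV → 418.3
  8475 MeV = 8475 × 10⁻³ GeV = 8.475
Difference: 418.3 - 8.475 = 409.825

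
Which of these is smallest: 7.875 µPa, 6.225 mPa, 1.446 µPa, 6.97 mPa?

1.446 µPa

7.875 µPa = 0.000007875 Pa
6.225 mPa = 0.006225 Pa
1.446 µPa = 0.000001446 Pa
6.97 mPa = 0.00697 Pa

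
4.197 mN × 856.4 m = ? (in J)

3.5943108 J

4.197e-3 × 856.4 = 3594.3108e-3 J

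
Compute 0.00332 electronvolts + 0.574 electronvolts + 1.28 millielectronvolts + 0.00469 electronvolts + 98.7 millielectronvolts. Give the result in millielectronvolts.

681.99 millielectronvolts

In millielectronvolts:
  0.00332 electronvolts = 0.00332 × 10^3 millielectronvolts = 3.32
  0.574 electronvolts = 0.574 × 10^3 millielectronvolts = 574
  1.28 millielectronvolts → 1.28
  0.00469 electronvolts = 0.00469 × 10^3 millielectronvolts = 4.69
  98.7 millielectronvolts → 98.7
Sum: 3.32 + 574 + 1.28 + 4.69 + 98.7 = 681.99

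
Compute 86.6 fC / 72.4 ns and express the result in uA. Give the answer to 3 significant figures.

(86.6 × 10^-15) / (72.4 × 10^-9) = 1.1961 × 10^-6 A

1.20 uA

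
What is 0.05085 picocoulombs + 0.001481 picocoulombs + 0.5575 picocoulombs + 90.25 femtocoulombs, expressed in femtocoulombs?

700.081 femtocoulombs

In femtocoulombs:
  0.05085 picocoulombs = 0.05085 × 10³ femtocoulombs = 50.85
  0.001481 picocoulombs = 0.001481 × 10³ femtocoulombs = 1.481
  0.5575 picocoulombs = 0.5575 × 10³ femtocoulombs = 557.5
  90.25 femtocoulombs → 90.25
Sum: 50.85 + 1.481 + 557.5 + 90.25 = 700.081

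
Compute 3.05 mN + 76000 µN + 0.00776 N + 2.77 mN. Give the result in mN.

In mN:
  3.05 mN → 3.05
  76000 µN = 76000e-3 mN = 76
  0.00776 N = 0.00776e3 mN = 7.76
  2.77 mN → 2.77
Sum: 3.05 + 76 + 7.76 + 2.77 = 89.58

89.58 mN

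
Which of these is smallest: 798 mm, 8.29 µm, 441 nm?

441 nm

798 mm = 0.798 m
8.29 µm = 0.00000829 m
441 nm = 0.000000441 m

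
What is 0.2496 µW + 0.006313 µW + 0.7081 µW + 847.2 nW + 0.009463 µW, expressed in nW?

In nW:
  0.2496 µW = 0.2496e3 nW = 249.6
  0.006313 µW = 0.006313e3 nW = 6.313
  0.7081 µW = 0.7081e3 nW = 708.1
  847.2 nW → 847.2
  0.009463 µW = 0.009463e3 nW = 9.463
Sum: 249.6 + 6.313 + 708.1 + 847.2 + 9.463 = 1820.676

1820.676 nW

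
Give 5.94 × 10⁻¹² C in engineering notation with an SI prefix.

5.94 pC

= 5.94 × 10⁻¹² C; 10⁻¹² is pico.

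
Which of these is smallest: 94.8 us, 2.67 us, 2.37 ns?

94.8 us = 0.0000948 s
2.67 us = 0.00000267 s
2.37 ns = 0.00000000237 s

2.37 ns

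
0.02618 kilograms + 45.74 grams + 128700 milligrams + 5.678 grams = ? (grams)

In grams:
  0.02618 kilograms = 0.02618 × 10^3 grams = 26.18
  45.74 grams → 45.74
  128700 milligrams = 128700 × 10^-3 grams = 128.7
  5.678 grams → 5.678
Sum: 26.18 + 45.74 + 128.7 + 5.678 = 206.298

206.298 grams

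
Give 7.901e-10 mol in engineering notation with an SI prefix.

790.1 pmol

= 790.1e-12 mol; 1e-12 is pico.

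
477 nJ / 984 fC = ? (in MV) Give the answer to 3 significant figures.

(477e-9) / (984e-15) = 0.48476e6 V

0.485 MV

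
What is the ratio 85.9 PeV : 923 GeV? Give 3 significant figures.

93100

(85.9e15) / (923e9) = 0.09307e6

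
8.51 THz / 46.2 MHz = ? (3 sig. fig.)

184000

(8.51 × 10^12) / (46.2 × 10^6) = 0.1842 × 10^6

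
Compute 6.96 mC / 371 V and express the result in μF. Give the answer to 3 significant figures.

(6.96 × 10⁻³) / (371) = 0.01876 × 10⁻³ F

18.8 μF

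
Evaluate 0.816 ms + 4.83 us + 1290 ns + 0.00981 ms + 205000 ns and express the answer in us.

In us:
  0.816 ms = 0.816 × 10^3 us = 816
  4.83 us → 4.83
  1290 ns = 1290 × 10^-3 us = 1.29
  0.00981 ms = 0.00981 × 10^3 us = 9.81
  205000 ns = 205000 × 10^-3 us = 205
Sum: 816 + 4.83 + 1.29 + 9.81 + 205 = 1036.93

1036.93 us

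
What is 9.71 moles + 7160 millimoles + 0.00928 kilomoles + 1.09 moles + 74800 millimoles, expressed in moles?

102.04 moles

In moles:
  9.71 moles → 9.71
  7160 millimoles = 7160 × 10⁻³ moles = 7.16
  0.00928 kilomoles = 0.00928 × 10³ moles = 9.28
  1.09 moles → 1.09
  74800 millimoles = 74800 × 10⁻³ moles = 74.8
Sum: 9.71 + 7.16 + 9.28 + 1.09 + 74.8 = 102.04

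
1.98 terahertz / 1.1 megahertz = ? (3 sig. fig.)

1800000

(1.98 × 10¹²) / (1.1 × 10⁶) = 1.8 × 10⁶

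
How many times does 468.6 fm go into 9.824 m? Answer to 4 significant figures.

20960000000000

(9.824) / (468.6 × 10⁻¹⁵) = 0.020965 × 10¹⁵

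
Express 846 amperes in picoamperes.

(no prefix) = 10^0, pico = 10^-12; factor is 10^12.
846 × 10^12 = 846000000000000

846000000000000 picoamperes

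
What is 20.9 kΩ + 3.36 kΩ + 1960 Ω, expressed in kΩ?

In kΩ:
  20.9 kΩ → 20.9
  3.36 kΩ → 3.36
  1960 Ω = 1960 × 10⁻³ kΩ = 1.96
Sum: 20.9 + 3.36 + 1.96 = 26.22

26.22 kΩ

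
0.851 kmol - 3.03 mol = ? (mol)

847.97 mol

In mol:
  0.851 kmol = 0.851 × 10³ mol = 851
  3.03 mol → 3.03
Difference: 851 - 3.03 = 847.97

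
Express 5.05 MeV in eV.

mega = 10⁶, (no prefix) = 10⁰; factor is 10⁶.
5.05 × 10⁶ = 5050000

5050000 eV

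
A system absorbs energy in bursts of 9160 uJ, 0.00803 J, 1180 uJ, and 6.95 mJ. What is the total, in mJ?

25.32 mJ

In mJ:
  9160 uJ = 9160e-3 mJ = 9.16
  0.00803 J = 0.00803e3 mJ = 8.03
  1180 uJ = 1180e-3 mJ = 1.18
  6.95 mJ → 6.95
Sum: 9.16 + 8.03 + 1.18 + 6.95 = 25.32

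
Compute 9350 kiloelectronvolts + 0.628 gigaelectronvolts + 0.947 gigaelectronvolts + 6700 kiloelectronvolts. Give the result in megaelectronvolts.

In megaelectronvolts:
  9350 kiloelectronvolts = 9350 × 10^-3 megaelectronvolts = 9.35
  0.628 gigaelectronvolts = 0.628 × 10^3 megaelectronvolts = 628
  0.947 gigaelectronvolts = 0.947 × 10^3 megaelectronvolts = 947
  6700 kiloelectronvolts = 6700 × 10^-3 megaelectronvolts = 6.7
Sum: 9.35 + 628 + 947 + 6.7 = 1591.05

1591.05 megaelectronvolts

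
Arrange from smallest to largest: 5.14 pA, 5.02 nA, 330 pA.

5.14 pA < 330 pA < 5.02 nA

5.14 pA = 0.00000000000514 A
5.02 nA = 0.00000000502 A
330 pA = 0.00000000033 A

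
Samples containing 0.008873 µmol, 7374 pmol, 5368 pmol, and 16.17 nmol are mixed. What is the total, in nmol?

In nmol:
  0.008873 µmol = 0.008873 × 10^3 nmol = 8.873
  7374 pmol = 7374 × 10^-3 nmol = 7.374
  5368 pmol = 5368 × 10^-3 nmol = 5.368
  16.17 nmol → 16.17
Sum: 8.873 + 7.374 + 5.368 + 16.17 = 37.785

37.785 nmol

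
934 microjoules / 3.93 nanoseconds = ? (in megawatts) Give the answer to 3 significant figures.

(934 × 10⁻⁶) / (3.93 × 10⁻⁹) = 237.66 × 10³ W

0.238 megawatts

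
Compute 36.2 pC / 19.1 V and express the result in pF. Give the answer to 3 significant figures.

(36.2 × 10^-12) / (19.1) = 1.8953 × 10^-12 F

1.90 pF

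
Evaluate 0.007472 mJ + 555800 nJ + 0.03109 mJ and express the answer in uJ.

In uJ:
  0.007472 mJ = 0.007472e3 uJ = 7.472
  555800 nJ = 555800e-3 uJ = 555.8
  0.03109 mJ = 0.03109e3 uJ = 31.09
Sum: 7.472 + 555.8 + 31.09 = 594.362

594.362 uJ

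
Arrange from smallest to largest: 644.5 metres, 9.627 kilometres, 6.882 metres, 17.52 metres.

6.882 metres < 17.52 metres < 644.5 metres < 9.627 kilometres

644.5 metres = 644.5 metres
9.627 kilometres = 9627 metres
6.882 metres = 6.882 metres
17.52 metres = 17.52 metres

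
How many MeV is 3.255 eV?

(no prefix) = 10^0, mega = 10^6; factor is 10^-6.
3.255 × 10^-6 = 0.000003255

0.000003255 MeV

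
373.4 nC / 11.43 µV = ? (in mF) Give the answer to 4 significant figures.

32.67 mF

(373.4e-9) / (11.43e-6) = 32.6684e-3 F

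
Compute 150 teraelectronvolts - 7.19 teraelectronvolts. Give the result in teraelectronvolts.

In teraelectronvolts:
  150 teraelectronvolts → 150
  7.19 teraelectronvolts → 7.19
Difference: 150 - 7.19 = 142.81

142.81 teraelectronvolts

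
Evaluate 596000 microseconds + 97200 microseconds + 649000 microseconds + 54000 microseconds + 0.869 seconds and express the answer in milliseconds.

In milliseconds:
  596000 microseconds = 596000 × 10^-3 milliseconds = 596
  97200 microseconds = 97200 × 10^-3 milliseconds = 97.2
  649000 microseconds = 649000 × 10^-3 milliseconds = 649
  54000 microseconds = 54000 × 10^-3 milliseconds = 54
  0.869 seconds = 0.869 × 10^3 milliseconds = 869
Sum: 596 + 97.2 + 649 + 54 + 869 = 2265.2

2265.2 milliseconds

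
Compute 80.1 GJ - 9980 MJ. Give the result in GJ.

70.12 GJ

In GJ:
  80.1 GJ → 80.1
  9980 MJ = 9980 × 10^-3 GJ = 9.98
Difference: 80.1 - 9.98 = 70.12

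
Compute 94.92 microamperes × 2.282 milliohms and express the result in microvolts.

94.92e-6 × 2.282e-3 = 216.60744e-9 V

0.21660744 microvolts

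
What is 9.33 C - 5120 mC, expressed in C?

4.21 C

In C:
  9.33 C → 9.33
  5120 mC = 5120e-3 C = 5.12
Difference: 9.33 - 5.12 = 4.21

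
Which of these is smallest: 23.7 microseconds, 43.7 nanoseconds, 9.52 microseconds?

23.7 microseconds = 0.0000237 seconds
43.7 nanoseconds = 0.0000000437 seconds
9.52 microseconds = 0.00000952 seconds

43.7 nanoseconds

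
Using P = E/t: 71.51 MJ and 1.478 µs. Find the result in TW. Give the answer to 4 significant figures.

48.38 TW

(71.51e6) / (1.478e-6) = 48.3829e12 W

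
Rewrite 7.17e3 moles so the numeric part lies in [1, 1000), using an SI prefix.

= 7.17e3 moles; 1e3 is kilo.

7.17 kilomoles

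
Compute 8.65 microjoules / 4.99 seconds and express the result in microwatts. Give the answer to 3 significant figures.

1.73 microwatts

(8.65e-6) / (4.99) = 1.7335e-6 W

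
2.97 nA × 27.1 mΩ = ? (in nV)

0.080487 nV

2.97 × 10^-9 × 27.1 × 10^-3 = 80.487 × 10^-12 V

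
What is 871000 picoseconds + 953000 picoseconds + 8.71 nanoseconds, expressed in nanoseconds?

1832.71 nanoseconds

In nanoseconds:
  871000 picoseconds = 871000e-3 nanoseconds = 871
  953000 picoseconds = 953000e-3 nanoseconds = 953
  8.71 nanoseconds → 8.71
Sum: 871 + 953 + 8.71 = 1832.71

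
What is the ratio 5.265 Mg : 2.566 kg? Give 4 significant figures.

(5.265 × 10^6) / (2.566 × 10^3) = 2.0518 × 10^3

2052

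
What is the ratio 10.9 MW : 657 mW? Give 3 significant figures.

16600000

(10.9e6) / (657e-3) = 0.01659e9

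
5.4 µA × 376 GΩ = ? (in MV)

2.0304 MV

5.4 × 10⁻⁶ × 376 × 10⁹ = 2030.4 × 10³ V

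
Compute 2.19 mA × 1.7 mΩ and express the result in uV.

2.19e-3 × 1.7e-3 = 3.723e-6 V

3.723 uV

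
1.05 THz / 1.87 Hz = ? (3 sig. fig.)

561000000000

(1.05 × 10^12) / (1.87) = 0.5615 × 10^12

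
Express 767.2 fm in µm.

0.0000007672 µm

femto = 10^-15, micro = 10^-6; factor is 10^-9.
767.2 × 10^-9 = 0.0000007672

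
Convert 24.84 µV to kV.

micro = 10^-6, kilo = 10^3; factor is 10^-9.
24.84 × 10^-9 = 0.00000002484

0.00000002484 kV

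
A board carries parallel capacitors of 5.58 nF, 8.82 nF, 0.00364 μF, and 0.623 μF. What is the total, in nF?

641.04 nF

In nF:
  5.58 nF → 5.58
  8.82 nF → 8.82
  0.00364 μF = 0.00364 × 10³ nF = 3.64
  0.623 μF = 0.623 × 10³ nF = 623
Sum: 5.58 + 8.82 + 3.64 + 623 = 641.04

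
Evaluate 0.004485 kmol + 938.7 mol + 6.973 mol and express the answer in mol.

In mol:
  0.004485 kmol = 0.004485 × 10^3 mol = 4.485
  938.7 mol → 938.7
  6.973 mol → 6.973
Sum: 4.485 + 938.7 + 6.973 = 950.158

950.158 mol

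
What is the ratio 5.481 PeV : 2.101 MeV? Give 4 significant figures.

2609000000

(5.481 × 10¹⁵) / (2.101 × 10⁶) = 2.6088 × 10⁹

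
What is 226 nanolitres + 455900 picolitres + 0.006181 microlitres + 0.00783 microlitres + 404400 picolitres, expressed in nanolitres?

1100.311 nanolitres

In nanolitres:
  226 nanolitres → 226
  455900 picolitres = 455900 × 10^-3 nanolitres = 455.9
  0.006181 microlitres = 0.006181 × 10^3 nanolitres = 6.181
  0.00783 microlitres = 0.00783 × 10^3 nanolitres = 7.83
  404400 picolitres = 404400 × 10^-3 nanolitres = 404.4
Sum: 226 + 455.9 + 6.181 + 7.83 + 404.4 = 1100.311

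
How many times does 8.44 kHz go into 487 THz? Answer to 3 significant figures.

57700000000

(487 × 10¹²) / (8.44 × 10³) = 57.7 × 10⁹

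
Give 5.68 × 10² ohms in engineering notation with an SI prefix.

568 ohms

= 568 ohms; mantissa already in [1, 1000).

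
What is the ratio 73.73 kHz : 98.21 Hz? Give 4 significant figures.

(73.73 × 10³) / (98.21) = 0.75074 × 10³

750.7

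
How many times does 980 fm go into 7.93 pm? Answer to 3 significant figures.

(7.93e-12) / (980e-15) = 0.008092e3

8.09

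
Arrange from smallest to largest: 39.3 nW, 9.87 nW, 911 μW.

9.87 nW < 39.3 nW < 911 μW

39.3 nW = 0.0000000393 W
9.87 nW = 0.00000000987 W
911 μW = 0.000911 W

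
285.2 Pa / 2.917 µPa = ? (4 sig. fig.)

(285.2) / (2.917e-6) = 97.772e6

97770000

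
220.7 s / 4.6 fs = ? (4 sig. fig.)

47980000000000000

(220.7) / (4.6 × 10^-15) = 47.978 × 10^15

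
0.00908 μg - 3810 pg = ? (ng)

In ng:
  0.00908 μg = 0.00908 × 10^3 ng = 9.08
  3810 pg = 3810 × 10^-3 ng = 3.81
Difference: 9.08 - 3.81 = 5.27

5.27 ng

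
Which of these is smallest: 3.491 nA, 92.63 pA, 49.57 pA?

3.491 nA = 0.000000003491 A
92.63 pA = 0.00000000009263 A
49.57 pA = 0.00000000004957 A

49.57 pA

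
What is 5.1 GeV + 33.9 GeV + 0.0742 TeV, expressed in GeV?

In GeV:
  5.1 GeV → 5.1
  33.9 GeV → 33.9
  0.0742 TeV = 0.0742 × 10^3 GeV = 74.2
Sum: 5.1 + 33.9 + 74.2 = 113.2

113.2 GeV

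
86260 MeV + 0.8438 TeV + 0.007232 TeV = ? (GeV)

937.292 GeV

In GeV:
  86260 MeV = 86260 × 10^-3 GeV = 86.26
  0.8438 TeV = 0.8438 × 10^3 GeV = 843.8
  0.007232 TeV = 0.007232 × 10^3 GeV = 7.232
Sum: 86.26 + 843.8 + 7.232 = 937.292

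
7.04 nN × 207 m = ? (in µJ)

7.04 × 10⁻⁹ × 207 = 1457.28 × 10⁻⁹ J

1.45728 µJ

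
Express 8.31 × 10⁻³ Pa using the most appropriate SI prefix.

= 8.31 × 10⁻³ Pa; 10⁻³ is milli.

8.31 mPa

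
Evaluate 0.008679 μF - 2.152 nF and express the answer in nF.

In nF:
  0.008679 μF = 0.008679e3 nF = 8.679
  2.152 nF → 2.152
Difference: 8.679 - 2.152 = 6.527

6.527 nF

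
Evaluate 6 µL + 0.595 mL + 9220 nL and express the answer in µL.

610.22 µL

In µL:
  6 µL → 6
  0.595 mL = 0.595e3 µL = 595
  9220 nL = 9220e-3 µL = 9.22
Sum: 6 + 595 + 9.22 = 610.22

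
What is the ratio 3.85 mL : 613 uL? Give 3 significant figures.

6.28

(3.85 × 10⁻³) / (613 × 10⁻⁶) = 0.006281 × 10³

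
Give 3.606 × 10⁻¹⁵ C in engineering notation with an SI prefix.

= 3.606 × 10⁻¹⁵ C; 10⁻¹⁵ is femto.

3.606 fC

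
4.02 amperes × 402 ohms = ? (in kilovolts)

4.02 × 402 = 1616.04 V

1.61604 kilovolts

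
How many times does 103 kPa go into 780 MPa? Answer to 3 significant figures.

(780e6) / (103e3) = 7.573e3

7570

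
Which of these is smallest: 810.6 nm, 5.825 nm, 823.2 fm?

810.6 nm = 0.0000008106 m
5.825 nm = 0.000000005825 m
823.2 fm = 0.0000000000008232 m

823.2 fm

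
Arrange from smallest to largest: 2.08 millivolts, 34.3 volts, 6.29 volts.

2.08 millivolts < 6.29 volts < 34.3 volts

2.08 millivolts = 0.00208 volts
34.3 volts = 34.3 volts
6.29 volts = 6.29 volts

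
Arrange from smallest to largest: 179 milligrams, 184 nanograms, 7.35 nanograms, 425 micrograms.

179 milligrams = 0.179 grams
184 nanograms = 0.000000184 grams
7.35 nanograms = 0.00000000735 grams
425 micrograms = 0.000425 grams

7.35 nanograms < 184 nanograms < 425 micrograms < 179 milligrams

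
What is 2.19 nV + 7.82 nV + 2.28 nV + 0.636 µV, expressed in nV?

In nV:
  2.19 nV → 2.19
  7.82 nV → 7.82
  2.28 nV → 2.28
  0.636 µV = 0.636e3 nV = 636
Sum: 2.19 + 7.82 + 2.28 + 636 = 648.29

648.29 nV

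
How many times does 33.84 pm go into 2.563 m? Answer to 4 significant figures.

75740000000

(2.563) / (33.84 × 10⁻¹²) = 0.075739 × 10¹²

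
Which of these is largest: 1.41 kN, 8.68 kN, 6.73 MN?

6.73 MN

1.41 kN = 1410 N
8.68 kN = 8680 N
6.73 MN = 6730000 N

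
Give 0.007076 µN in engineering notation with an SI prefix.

7.076 nN

= 7.076e-9 N; 1e-9 is nano.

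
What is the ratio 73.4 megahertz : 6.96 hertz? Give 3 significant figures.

10500000

(73.4e6) / (6.96) = 10.55e6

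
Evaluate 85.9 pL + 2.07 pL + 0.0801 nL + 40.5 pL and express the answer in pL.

In pL:
  85.9 pL → 85.9
  2.07 pL → 2.07
  0.0801 nL = 0.0801 × 10^3 pL = 80.1
  40.5 pL → 40.5
Sum: 85.9 + 2.07 + 80.1 + 40.5 = 208.57

208.57 pL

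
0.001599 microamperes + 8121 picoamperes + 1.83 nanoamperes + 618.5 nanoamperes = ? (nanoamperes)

630.05 nanoamperes

In nanoamperes:
  0.001599 microamperes = 0.001599e3 nanoamperes = 1.599
  8121 picoamperes = 8121e-3 nanoamperes = 8.121
  1.83 nanoamperes → 1.83
  618.5 nanoamperes → 618.5
Sum: 1.599 + 8.121 + 1.83 + 618.5 = 630.05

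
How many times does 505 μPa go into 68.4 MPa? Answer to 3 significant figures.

135000000000

(68.4 × 10⁶) / (505 × 10⁻⁶) = 0.1354 × 10¹²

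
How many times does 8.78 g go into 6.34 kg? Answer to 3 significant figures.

(6.34 × 10³) / (8.78) = 0.7221 × 10³

722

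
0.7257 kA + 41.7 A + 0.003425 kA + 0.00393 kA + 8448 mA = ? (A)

In A:
  0.7257 kA = 0.7257 × 10^3 A = 725.7
  41.7 A → 41.7
  0.003425 kA = 0.003425 × 10^3 A = 3.425
  0.00393 kA = 0.00393 × 10^3 A = 3.93
  8448 mA = 8448 × 10^-3 A = 8.448
Sum: 725.7 + 41.7 + 3.425 + 3.93 + 8.448 = 783.203

783.203 A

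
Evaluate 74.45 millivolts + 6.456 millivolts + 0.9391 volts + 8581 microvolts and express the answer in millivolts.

1028.587 millivolts

In millivolts:
  74.45 millivolts → 74.45
  6.456 millivolts → 6.456
  0.9391 volts = 0.9391 × 10³ millivolts = 939.1
  8581 microvolts = 8581 × 10⁻³ millivolts = 8.581
Sum: 74.45 + 6.456 + 939.1 + 8.581 = 1028.587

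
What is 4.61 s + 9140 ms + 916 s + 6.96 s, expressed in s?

In s:
  4.61 s → 4.61
  9140 ms = 9140e-3 s = 9.14
  916 s → 916
  6.96 s → 6.96
Sum: 4.61 + 9.14 + 916 + 6.96 = 936.71

936.71 s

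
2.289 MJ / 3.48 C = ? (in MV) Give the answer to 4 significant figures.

0.6578 MV

(2.289 × 10^6) / (3.48) = 0.657759 × 10^6 V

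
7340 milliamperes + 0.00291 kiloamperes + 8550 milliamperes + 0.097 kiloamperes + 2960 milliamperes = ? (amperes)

In amperes:
  7340 milliamperes = 7340 × 10^-3 amperes = 7.34
  0.00291 kiloamperes = 0.00291 × 10^3 amperes = 2.91
  8550 milliamperes = 8550 × 10^-3 amperes = 8.55
  0.097 kiloamperes = 0.097 × 10^3 amperes = 97
  2960 milliamperes = 2960 × 10^-3 amperes = 2.96
Sum: 7.34 + 2.91 + 8.55 + 97 + 2.96 = 118.76

118.76 amperes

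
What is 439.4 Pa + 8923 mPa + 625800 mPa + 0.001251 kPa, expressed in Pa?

1075.374 Pa

In Pa:
  439.4 Pa → 439.4
  8923 mPa = 8923 × 10⁻³ Pa = 8.923
  625800 mPa = 625800 × 10⁻³ Pa = 625.8
  0.001251 kPa = 0.001251 × 10³ Pa = 1.251
Sum: 439.4 + 8.923 + 625.8 + 1.251 = 1075.374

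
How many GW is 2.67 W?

0.00000000267 GW

(no prefix) = 10^0, giga = 10^9; factor is 10^-9.
2.67 × 10^-9 = 0.00000000267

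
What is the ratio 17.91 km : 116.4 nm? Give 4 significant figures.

(17.91 × 10³) / (116.4 × 10⁻⁹) = 0.15387 × 10¹²

153900000000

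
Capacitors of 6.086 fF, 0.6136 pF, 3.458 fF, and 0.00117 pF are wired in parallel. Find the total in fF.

624.314 fF

In fF:
  6.086 fF → 6.086
  0.6136 pF = 0.6136e3 fF = 613.6
  3.458 fF → 3.458
  0.00117 pF = 0.00117e3 fF = 1.17
Sum: 6.086 + 613.6 + 3.458 + 1.17 = 624.314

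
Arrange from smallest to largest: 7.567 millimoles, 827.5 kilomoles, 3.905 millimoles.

3.905 millimoles < 7.567 millimoles < 827.5 kilomoles

7.567 millimoles = 0.007567 moles
827.5 kilomoles = 827500 moles
3.905 millimoles = 0.003905 moles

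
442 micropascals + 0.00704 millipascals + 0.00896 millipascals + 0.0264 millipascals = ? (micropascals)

484.4 micropascals

In micropascals:
  442 micropascals → 442
  0.00704 millipascals = 0.00704e3 micropascals = 7.04
  0.00896 millipascals = 0.00896e3 micropascals = 8.96
  0.0264 millipascals = 0.0264e3 micropascals = 26.4
Sum: 442 + 7.04 + 8.96 + 26.4 = 484.4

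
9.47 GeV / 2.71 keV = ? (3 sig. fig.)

(9.47 × 10⁹) / (2.71 × 10³) = 3.494 × 10⁶

3490000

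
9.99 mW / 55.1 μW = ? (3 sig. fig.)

(9.99e-3) / (55.1e-6) = 0.1813e3

181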